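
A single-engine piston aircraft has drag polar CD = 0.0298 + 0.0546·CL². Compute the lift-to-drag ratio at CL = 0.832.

L/D = 12.3

CD = 0.0298 + 0.0546 × 0.832² = 0.0676
L/D = CL/CD = 0.832 / 0.0676 = 12.3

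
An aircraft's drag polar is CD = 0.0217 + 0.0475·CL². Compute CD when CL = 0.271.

CD = 0.0217 + 0.0475 × 0.271² = 0.0217 + 0.003488 = 0.0252

CD = 0.0252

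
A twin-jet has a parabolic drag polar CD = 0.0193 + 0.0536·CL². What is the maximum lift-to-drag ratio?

For CD = CD0 + K·CL², (L/D)max occurs at CL* = √(CD0/K) and equals 1/(2√(K·CD0)).
(L/D)max = 1/(2√(0.0536 × 0.0193)) = 1/(2 × 0.03216) = 15.5

(L/D)max = 15.5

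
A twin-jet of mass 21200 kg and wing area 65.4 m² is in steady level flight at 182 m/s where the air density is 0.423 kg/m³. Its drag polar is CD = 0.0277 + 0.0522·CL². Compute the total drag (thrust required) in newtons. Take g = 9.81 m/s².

Level flight ⇒ L = W = m·g = 21200 × 9.81 = 2.0797×10^5 N.
Dynamic pressure q = 0.5 × 0.423 × 182² = 7006 Pa.
CL = 2W/(ρv²S) = 2×2.0797×10^5/(0.423×182²×65.4) = 0.4539.
CD = 0.0277 + 0.0522 × 0.4539² = 0.03846.
D = q·S·CD = 7006 × 65.4 × 0.03846 = 17620 N

D = 17600 N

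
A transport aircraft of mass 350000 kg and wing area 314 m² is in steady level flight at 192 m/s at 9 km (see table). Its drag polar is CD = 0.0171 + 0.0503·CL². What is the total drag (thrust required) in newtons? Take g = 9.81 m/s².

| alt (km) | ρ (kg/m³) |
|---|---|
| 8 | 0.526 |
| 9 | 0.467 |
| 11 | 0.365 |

D = 2.66×10^5 N

At 9 km, from the table: ρ = 0.467 kg/m³.
Weight W = mg = 350000 × 9.81 = 3.4335×10^6 N; in level flight L = W.
Dynamic pressure q = 0.5 × 0.467 × 192² = 8608 Pa.
CL = W/(q·S) = 3.4335×10^6 / (8608 × 314) = 1.27.
CD = 0.0171 + 0.0503 × 1.27² = 0.09827.
D = q·S·CD = 8608 × 314 × 0.09827 = 2.656×10^5 N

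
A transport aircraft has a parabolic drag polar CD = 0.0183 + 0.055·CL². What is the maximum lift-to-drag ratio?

For CD = CD0 + K·CL², (L/D)max occurs at CL* = √(CD0/K) and equals 1/(2√(K·CD0)).
(L/D)max = 1/(2√(0.055 × 0.0183)) = 1/(2 × 0.03173) = 15.8

(L/D)max = 15.8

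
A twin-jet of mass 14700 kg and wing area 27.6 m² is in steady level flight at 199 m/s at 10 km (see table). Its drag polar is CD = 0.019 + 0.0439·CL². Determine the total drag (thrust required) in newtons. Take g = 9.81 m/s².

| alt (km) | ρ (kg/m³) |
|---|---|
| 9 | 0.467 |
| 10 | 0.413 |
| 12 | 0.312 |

D = 8330 N

At 10 km, from the table: ρ = 0.413 kg/m³.
In steady level flight, lift balances weight: W = mg = 14700 × 9.81 = 1.4421×10^5 N.
q = ½ρv² = ½ × 0.413 × 199² = 8178 Pa.
CL = W/(q·S) = 1.4421×10^5 / (8178 × 27.6) = 0.6389.
CD = 0.019 + 0.0439 × 0.6389² = 0.03692.
D = q·S·CD = 8178 × 27.6 × 0.03692 = 8333 N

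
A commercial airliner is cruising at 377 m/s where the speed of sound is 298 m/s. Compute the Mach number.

M = v/a = 377 / 298 = 1.27

M = 1.27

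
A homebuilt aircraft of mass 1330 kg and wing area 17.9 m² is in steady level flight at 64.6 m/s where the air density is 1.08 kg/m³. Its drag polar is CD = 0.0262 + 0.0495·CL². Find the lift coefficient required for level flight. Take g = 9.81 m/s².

CL = 0.323

Weight W = mg = 1330 × 9.81 = 13047 N; in level flight L = W.
q = ½ρv² = ½ × 1.08 × 64.6² = 2254 Pa.
CL = W/(q·S) = 13047 / (2254 × 17.9) = 0.3235.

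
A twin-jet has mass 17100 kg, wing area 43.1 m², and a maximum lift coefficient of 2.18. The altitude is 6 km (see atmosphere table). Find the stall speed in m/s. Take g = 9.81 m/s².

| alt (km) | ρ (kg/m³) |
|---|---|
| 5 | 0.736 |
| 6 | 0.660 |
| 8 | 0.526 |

At 6 km, from the table: ρ = 0.660 kg/m³.
Stall occurs when L = W at CL,max. W = mg = 17100 × 9.81 = 1.678×10^5 N.
From L = ½ρV²S·CL,max = W: V_stall = √(2W/(ρSCL,max)) = √(2·1.678×10^5/(0.66·43.1·2.18))
V_stall = √5410 = 73.6 m/s

V_stall = 73.6 m/s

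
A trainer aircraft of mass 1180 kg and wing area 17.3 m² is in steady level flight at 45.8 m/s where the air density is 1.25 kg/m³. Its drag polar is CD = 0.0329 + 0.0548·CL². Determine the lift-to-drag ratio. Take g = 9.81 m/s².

Weight W = mg = 1180 × 9.81 = 11576 N; in level flight L = W.
Dynamic pressure q = 0.5 × 1.25 × 45.8² = 1311 Pa.
Required CL = L/(qS) = 11576/(1311·17.3) = 0.5104.
CD = 0.0329 + 0.0548 × 0.5104² = 0.04717.
L/D = CL/CD = 0.5104 / 0.04717 = 10.8

L/D = 10.8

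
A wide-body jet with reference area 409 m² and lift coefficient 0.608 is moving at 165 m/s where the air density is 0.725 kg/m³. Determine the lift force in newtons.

L = ½ρv²S·CL = ½ × 0.725 × 165² × 409 × 0.608 = 2.45×10^6 N ≈ 2450 kN

L = 2.45×10^6 N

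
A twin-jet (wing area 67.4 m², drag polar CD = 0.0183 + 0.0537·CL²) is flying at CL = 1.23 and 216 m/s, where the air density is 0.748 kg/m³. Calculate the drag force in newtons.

D = 1.17×10^5 N

CD = 0.0183 + 0.0537 × 1.23² = 0.09954
D = ½ρv²S·CD = ½ × 0.748 × 216² × 67.4 × 0.09954 = 1.17×10^5 N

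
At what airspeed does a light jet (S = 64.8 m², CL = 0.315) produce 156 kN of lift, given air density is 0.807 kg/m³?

v = 138 m/s

L = ½ρv²S·CL ⇒ v = √(2L/(ρ·S·CL))
v = √(2 × 1.56×10^5 / (0.807 × 64.8 × 0.315)) = √18940 = 138 m/s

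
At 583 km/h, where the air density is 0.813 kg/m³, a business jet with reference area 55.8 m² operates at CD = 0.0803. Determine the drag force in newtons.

D = 47800 N

Convert speed: v = 583 km/h ÷ 3.6 = 161.9 m/s.
Dynamic pressure q = ½ρv² = ½ × 0.813 × 161.9² = 10660 Pa.
D = q·S·CD = 10660 × 55.8 × 0.0803 = 47800 N ≈ 47.8 kN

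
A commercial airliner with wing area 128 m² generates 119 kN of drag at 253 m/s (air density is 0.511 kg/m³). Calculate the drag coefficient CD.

From D = ½ρv²S·CD, rearranging gives CD = 2D/(ρv²S).
CD = 2 × 1.19×10^5 / (0.511 × 253² × 128) = 0.0568

CD = 0.0568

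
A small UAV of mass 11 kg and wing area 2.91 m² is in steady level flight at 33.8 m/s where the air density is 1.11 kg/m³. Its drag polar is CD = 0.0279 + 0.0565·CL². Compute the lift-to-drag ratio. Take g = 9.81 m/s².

Level flight ⇒ L = W = m·g = 11 × 9.81 = 107.91 N.
Dynamic pressure q = 0.5 × 1.11 × 33.8² = 634.1 Pa.
CL = W/(q·S) = 107.91 / (634.1 × 2.91) = 0.05848.
CD = 0.0279 + 0.0565 × 0.05848² = 0.02809.
L/D = CL/CD = 0.05848 / 0.02809 = 2.08

L/D = 2.08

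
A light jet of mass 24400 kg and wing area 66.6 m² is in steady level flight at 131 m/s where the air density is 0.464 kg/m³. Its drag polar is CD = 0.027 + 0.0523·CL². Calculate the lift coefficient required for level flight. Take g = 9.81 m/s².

Weight W = mg = 24400 × 9.81 = 2.3936×10^5 N; in level flight L = W.
q = ½ρv² = ½ × 0.464 × 131² = 3981 Pa.
Required CL = L/(qS) = 2.3936×10^5/(3981·66.6) = 0.9027.

CL = 0.903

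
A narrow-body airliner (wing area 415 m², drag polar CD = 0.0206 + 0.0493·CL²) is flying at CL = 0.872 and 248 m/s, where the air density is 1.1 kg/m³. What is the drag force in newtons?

CD = 0.0206 + 0.0493 × 0.872² = 0.05809
D = ½ρv²S·CD = ½ × 1.1 × 248² × 415 × 0.05809 = 8.15×10^5 N

D = 8.15×10^5 N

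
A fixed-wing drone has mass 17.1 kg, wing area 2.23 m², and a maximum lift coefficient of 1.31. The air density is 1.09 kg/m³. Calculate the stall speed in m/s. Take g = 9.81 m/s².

At stall, lift equals weight: L = W = m·g = 17.1 × 9.81 = 167.8 N.
V_stall = √(2W/(ρ·S·CL,max)) = √(2 × 167.8 / (1.09 × 2.23 × 1.31))
V_stall = √105.4 = 10.3 m/s

V_stall = 10.3 m/s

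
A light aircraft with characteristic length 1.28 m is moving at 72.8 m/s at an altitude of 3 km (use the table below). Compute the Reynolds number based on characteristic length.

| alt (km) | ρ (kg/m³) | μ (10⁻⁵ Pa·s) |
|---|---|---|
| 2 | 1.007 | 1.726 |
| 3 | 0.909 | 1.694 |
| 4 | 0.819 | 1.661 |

Re = 5×10^6

At 3 km, from the table: ρ = 0.909 kg/m³, μ = 1.694×10⁻⁵ Pa·s.
Re = ρ·v·c/μ = 0.909 × 72.8 × 1.28 / (1.694×10⁻⁵) = 5×10^6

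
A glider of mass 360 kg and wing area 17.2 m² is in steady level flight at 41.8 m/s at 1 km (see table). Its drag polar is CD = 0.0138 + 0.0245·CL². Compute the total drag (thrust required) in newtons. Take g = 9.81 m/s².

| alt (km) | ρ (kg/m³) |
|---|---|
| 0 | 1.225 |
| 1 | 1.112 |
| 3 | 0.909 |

D = 249 N

At 1 km, from the table: ρ = 1.112 kg/m³.
Weight W = mg = 360 × 9.81 = 3531.6 N; in level flight L = W.
Dynamic pressure q = 0.5 × 1.112 × 41.8² = 971.5 Pa.
CL = 2W/(ρv²S) = 2×3531.6/(1.112×41.8²×17.2) = 0.2114.
CD = 0.0138 + 0.0245 × 0.2114² = 0.01489.
D = q·S·CD = 971.5 × 17.2 × 0.01489 = 248.9 N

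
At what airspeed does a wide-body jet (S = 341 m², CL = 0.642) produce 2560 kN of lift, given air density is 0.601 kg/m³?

L = ½ρv²S·CL ⇒ v = √(2L/(ρ·S·CL))
v = √(2 × 2.56×10^6 / (0.601 × 341 × 0.642)) = √38910 = 197 m/s

v = 197 m/s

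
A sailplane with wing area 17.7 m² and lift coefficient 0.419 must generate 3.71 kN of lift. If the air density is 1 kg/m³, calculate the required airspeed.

v = 31.6 m/s

L = ½ρv²S·CL ⇒ v = √(2L/(ρ·S·CL))
v = √(2 × 3710 / (1 × 17.7 × 0.419)) = √1000 = 31.6 m/s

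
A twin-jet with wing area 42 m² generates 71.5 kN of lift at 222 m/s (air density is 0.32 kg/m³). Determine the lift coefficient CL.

CL = 0.216

From L = ½ρv²S·CL, rearranging gives CL = 2L/(ρv²S).
CL = 2 × 71500 / (0.32 × 222² × 42) = 0.216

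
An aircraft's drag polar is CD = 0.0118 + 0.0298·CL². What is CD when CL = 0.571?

CD = 0.0118 + 0.0298 × 0.571² = 0.0118 + 0.009716 = 0.0215

CD = 0.0215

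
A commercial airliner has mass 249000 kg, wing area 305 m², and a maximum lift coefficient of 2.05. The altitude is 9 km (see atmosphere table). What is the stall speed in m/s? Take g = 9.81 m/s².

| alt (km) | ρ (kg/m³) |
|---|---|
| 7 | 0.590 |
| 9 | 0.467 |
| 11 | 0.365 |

V_stall = 129 m/s

At 9 km, from the table: ρ = 0.467 kg/m³.
Weight W = mg = 249000 × 9.81 = 2.443×10^6 N.
V_stall = √(2W/(ρ·S·CL,max)) = √(2 × 2.443×10^6 / (0.467 × 305 × 2.05))
V_stall = √16730 = 129 m/s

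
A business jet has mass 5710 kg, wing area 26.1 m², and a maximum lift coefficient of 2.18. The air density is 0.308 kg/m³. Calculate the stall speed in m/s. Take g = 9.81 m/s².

V_stall = 80 m/s

At stall, lift equals weight: L = W = m·g = 5710 × 9.81 = 56020 N.
From L = ½ρV²S·CL,max = W: V_stall = √(2W/(ρSCL,max)) = √(2·56020/(0.308·26.1·2.18))
V_stall = √6393 = 80 m/s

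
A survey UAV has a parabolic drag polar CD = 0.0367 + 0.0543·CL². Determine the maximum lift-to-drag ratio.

For CD = CD0 + K·CL², (L/D)max occurs at CL* = √(CD0/K) and equals 1/(2√(K·CD0)).
(L/D)max = 1/(2√(0.0543 × 0.0367)) = 1/(2 × 0.04464) = 11.2

(L/D)max = 11.2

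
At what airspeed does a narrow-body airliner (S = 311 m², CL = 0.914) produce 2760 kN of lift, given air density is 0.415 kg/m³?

v = 216 m/s

L = ½ρv²S·CL ⇒ v = √(2L/(ρ·S·CL))
v = √(2 × 2.76×10^6 / (0.415 × 311 × 0.914)) = √46790 = 216 m/s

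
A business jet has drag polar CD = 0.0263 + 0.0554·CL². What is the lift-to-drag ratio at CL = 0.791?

L/D = 13

CD = 0.0263 + 0.0554 × 0.791² = 0.06096
L/D = CL/CD = 0.791 / 0.06096 = 13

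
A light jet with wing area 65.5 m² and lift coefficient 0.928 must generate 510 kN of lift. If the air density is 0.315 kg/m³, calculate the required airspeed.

L = ½ρv²S·CL ⇒ v = √(2L/(ρ·S·CL))
v = √(2 × 5.1×10^5 / (0.315 × 65.5 × 0.928)) = √53270 = 231 m/s

v = 231 m/s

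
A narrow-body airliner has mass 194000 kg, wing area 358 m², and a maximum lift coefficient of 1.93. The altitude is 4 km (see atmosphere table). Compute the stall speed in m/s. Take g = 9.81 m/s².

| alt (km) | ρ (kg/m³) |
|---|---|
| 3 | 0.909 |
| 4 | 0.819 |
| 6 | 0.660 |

At 4 km, from the table: ρ = 0.819 kg/m³.
Stall occurs when L = W at CL,max. W = mg = 194000 × 9.81 = 1.903×10^6 N.
V_stall = √(2W/(ρ·S·CL,max)) = √(2 × 1.903×10^6 / (0.819 × 358 × 1.93))
V_stall = √6726 = 82 m/s

V_stall = 82 m/s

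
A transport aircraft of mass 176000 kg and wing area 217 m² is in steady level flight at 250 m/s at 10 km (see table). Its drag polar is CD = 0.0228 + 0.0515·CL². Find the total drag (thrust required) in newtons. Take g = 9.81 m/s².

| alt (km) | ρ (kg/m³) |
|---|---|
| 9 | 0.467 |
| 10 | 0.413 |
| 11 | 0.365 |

At 10 km, from the table: ρ = 0.413 kg/m³.
Level flight ⇒ L = W = m·g = 176000 × 9.81 = 1.7266×10^6 N.
Dynamic pressure q = 0.5 × 0.413 × 250² = 12910 Pa.
CL = 2W/(ρv²S) = 2×1.7266×10^6/(0.413×250²×217) = 0.6165.
CD = 0.0228 + 0.0515 × 0.6165² = 0.04237.
D = q·S·CD = 12910 × 217 × 0.04237 = 1.187×10^5 N

D = 1.19×10^5 N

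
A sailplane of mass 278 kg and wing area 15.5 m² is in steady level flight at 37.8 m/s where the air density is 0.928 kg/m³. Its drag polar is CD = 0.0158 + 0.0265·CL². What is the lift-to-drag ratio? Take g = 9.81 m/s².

L/D = 15

In steady level flight, lift balances weight: W = mg = 278 × 9.81 = 2727.2 N.
q = ½ρv² = ½ × 0.928 × 37.8² = 663 Pa.
CL = 2W/(ρv²S) = 2×2727.2/(0.928×37.8²×15.5) = 0.2654.
CD = 0.0158 + 0.0265 × 0.2654² = 0.01767.
L/D = CL/CD = 0.2654 / 0.01767 = 15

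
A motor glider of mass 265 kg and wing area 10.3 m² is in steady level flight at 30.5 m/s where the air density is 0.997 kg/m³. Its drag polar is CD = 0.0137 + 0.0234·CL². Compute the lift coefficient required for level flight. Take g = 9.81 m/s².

CL = 0.544

Weight W = mg = 265 × 9.81 = 2599.7 N; in level flight L = W.
q = ½ρv² = ½ × 0.997 × 30.5² = 463.7 Pa.
CL = 2W/(ρv²S) = 2×2599.7/(0.997×30.5²×10.3) = 0.5443.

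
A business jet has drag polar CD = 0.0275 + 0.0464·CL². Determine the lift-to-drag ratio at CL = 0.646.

L/D = 13.8

CD = 0.0275 + 0.0464 × 0.646² = 0.04686
L/D = CL/CD = 0.646 / 0.04686 = 13.8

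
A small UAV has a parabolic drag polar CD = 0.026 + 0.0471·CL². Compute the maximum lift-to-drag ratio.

(L/D)max = 14.3

For CD = CD0 + K·CL², (L/D)max occurs at CL* = √(CD0/K) and equals 1/(2√(K·CD0)).
(L/D)max = 1/(2√(0.0471 × 0.026)) = 1/(2 × 0.03499) = 14.3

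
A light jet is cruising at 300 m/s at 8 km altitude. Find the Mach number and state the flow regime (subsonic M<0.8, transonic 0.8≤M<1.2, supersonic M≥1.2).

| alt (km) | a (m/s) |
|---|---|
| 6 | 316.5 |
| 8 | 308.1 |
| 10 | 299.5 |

M = 0.974 (transonic)

At 8 km, from the table: a = 308.1 m/s.
M = v/a = 300 / 308.1 = 0.974
M = 0.974 → transonic.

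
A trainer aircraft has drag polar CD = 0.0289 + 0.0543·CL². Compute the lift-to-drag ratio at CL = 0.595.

L/D = 12.4

CD = 0.0289 + 0.0543 × 0.595² = 0.04812
L/D = CL/CD = 0.595 / 0.04812 = 12.4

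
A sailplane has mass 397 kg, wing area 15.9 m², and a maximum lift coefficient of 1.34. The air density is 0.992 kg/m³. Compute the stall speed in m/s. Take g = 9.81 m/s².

V_stall = 19.2 m/s

Stall occurs when L = W at CL,max. W = mg = 397 × 9.81 = 3895 N.
V_stall = √(2W/(ρ·S·CL,max)) = √(2 × 3895 / (0.992 × 15.9 × 1.34))
V_stall = √368.5 = 19.2 m/s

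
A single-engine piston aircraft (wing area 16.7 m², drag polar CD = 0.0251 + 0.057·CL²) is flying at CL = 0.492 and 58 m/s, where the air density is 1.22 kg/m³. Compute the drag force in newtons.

CD = 0.0251 + 0.057 × 0.492² = 0.0389
D = ½ρv²S·CD = ½ × 1.22 × 58² × 16.7 × 0.0389 = 1330 N

D = 1330 N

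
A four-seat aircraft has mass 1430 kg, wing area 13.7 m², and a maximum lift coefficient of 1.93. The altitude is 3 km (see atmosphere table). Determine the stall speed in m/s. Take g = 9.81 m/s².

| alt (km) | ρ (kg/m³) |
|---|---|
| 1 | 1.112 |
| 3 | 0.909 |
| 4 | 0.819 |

V_stall = 34.2 m/s

At 3 km, from the table: ρ = 0.909 kg/m³.
Weight W = mg = 1430 × 9.81 = 14030 N.
From L = ½ρV²S·CL,max = W: V_stall = √(2W/(ρSCL,max)) = √(2·14030/(0.909·13.7·1.93))
V_stall = √1167 = 34.2 m/s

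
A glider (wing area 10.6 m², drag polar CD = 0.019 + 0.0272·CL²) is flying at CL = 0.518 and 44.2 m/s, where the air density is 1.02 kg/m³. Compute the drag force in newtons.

D = 278 N

CD = 0.019 + 0.0272 × 0.518² = 0.0263
D = ½ρv²S·CD = ½ × 1.02 × 44.2² × 10.6 × 0.0263 = 278 N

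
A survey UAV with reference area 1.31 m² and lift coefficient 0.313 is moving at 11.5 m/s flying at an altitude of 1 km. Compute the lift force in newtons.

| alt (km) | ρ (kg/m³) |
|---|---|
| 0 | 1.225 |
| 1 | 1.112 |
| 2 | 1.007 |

L = 30.1 N

At 1 km, from the table: ρ = 1.112 kg/m³.
L = ½ρv²S·CL = ½ × 1.112 × 11.5² × 1.31 × 0.313 = 30.1 N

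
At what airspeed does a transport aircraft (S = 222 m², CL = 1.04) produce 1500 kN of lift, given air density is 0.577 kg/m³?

v = 150 m/s

L = ½ρv²S·CL ⇒ v = √(2L/(ρ·S·CL))
v = √(2 × 1.5×10^6 / (0.577 × 222 × 1.04)) = √22520 = 150 m/s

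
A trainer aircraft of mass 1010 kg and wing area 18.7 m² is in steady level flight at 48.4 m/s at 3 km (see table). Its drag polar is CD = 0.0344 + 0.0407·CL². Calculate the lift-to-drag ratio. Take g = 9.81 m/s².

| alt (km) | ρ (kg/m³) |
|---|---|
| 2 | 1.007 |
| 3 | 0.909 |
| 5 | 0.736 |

L/D = 11.2

At 3 km, from the table: ρ = 0.909 kg/m³.
Weight W = mg = 1010 × 9.81 = 9908.1 N; in level flight L = W.
q = ½ρv² = ½ × 0.909 × 48.4² = 1065 Pa.
CL = 2W/(ρv²S) = 2×9908.1/(0.909×48.4²×18.7) = 0.4977.
CD = 0.0344 + 0.0407 × 0.4977² = 0.04448.
L/D = CL/CD = 0.4977 / 0.04448 = 11.2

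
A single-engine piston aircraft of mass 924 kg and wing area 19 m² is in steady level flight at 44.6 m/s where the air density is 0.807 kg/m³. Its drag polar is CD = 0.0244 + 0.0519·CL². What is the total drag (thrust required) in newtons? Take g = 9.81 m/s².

D = 652 N

Weight W = mg = 924 × 9.81 = 9064.4 N; in level flight L = W.
Dynamic pressure q = 0.5 × 0.807 × 44.6² = 802.6 Pa.
CL = W/(q·S) = 9064.4 / (802.6 × 19) = 0.5944.
CD = 0.0244 + 0.0519 × 0.5944² = 0.04274.
D = q·S·CD = 802.6 × 19 × 0.04274 = 651.7 N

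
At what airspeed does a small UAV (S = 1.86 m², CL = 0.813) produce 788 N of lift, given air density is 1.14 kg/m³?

v = 30.2 m/s

L = ½ρv²S·CL ⇒ v = √(2L/(ρ·S·CL))
v = √(2 × 788 / (1.14 × 1.86 × 0.813)) = √914.2 = 30.2 m/s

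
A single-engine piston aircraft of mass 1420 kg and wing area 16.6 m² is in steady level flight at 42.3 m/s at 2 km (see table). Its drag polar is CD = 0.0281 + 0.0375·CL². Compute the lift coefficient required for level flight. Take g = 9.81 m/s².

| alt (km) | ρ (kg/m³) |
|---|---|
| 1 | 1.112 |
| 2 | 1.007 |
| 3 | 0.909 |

CL = 0.931

At 2 km, from the table: ρ = 1.007 kg/m³.
Weight W = mg = 1420 × 9.81 = 13930 N; in level flight L = W.
q = ½ρv² = ½ × 1.007 × 42.3² = 900.9 Pa.
CL = 2W/(ρv²S) = 2×13930/(1.007×42.3²×16.6) = 0.9315.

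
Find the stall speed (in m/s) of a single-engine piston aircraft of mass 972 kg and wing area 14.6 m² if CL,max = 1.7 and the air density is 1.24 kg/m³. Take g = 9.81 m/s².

V_stall = 24.9 m/s

Stall occurs when L = W at CL,max. W = mg = 972 × 9.81 = 9535 N.
V_stall = √(2W/(ρ·S·CL,max)) = √(2 × 9535 / (1.24 × 14.6 × 1.7))
V_stall = √619.6 = 24.9 m/s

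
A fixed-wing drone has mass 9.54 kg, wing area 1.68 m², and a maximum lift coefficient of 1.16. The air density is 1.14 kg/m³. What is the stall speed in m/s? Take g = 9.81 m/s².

At stall, lift equals weight: L = W = m·g = 9.54 × 9.81 = 93.59 N.
V_stall = √(2W/(ρ·S·CL,max)) = √(2 × 93.59 / (1.14 × 1.68 × 1.16))
V_stall = √84.25 = 9.18 m/s

V_stall = 9.18 m/s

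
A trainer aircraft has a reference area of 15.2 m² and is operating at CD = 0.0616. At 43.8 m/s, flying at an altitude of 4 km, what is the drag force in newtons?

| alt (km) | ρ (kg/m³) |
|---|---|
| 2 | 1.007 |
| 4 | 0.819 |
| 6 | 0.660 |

At 4 km, from the table: ρ = 0.819 kg/m³.
Dynamic pressure q = ½ρv² = ½ × 0.819 × 43.8² = 785.6 Pa.
D = q·S·CD = 785.6 × 15.2 × 0.0616 = 736 N

D = 736 N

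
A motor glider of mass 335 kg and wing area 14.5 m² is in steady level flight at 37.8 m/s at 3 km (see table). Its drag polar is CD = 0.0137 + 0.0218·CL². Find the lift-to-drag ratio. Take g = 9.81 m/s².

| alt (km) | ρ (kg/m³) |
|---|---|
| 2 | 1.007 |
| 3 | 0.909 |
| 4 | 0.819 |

L/D = 21.3

At 3 km, from the table: ρ = 0.909 kg/m³.
Weight W = mg = 335 × 9.81 = 3286.4 N; in level flight L = W.
Dynamic pressure q = 0.5 × 0.909 × 37.8² = 649.4 Pa.
Required CL = L/(qS) = 3286.4/(649.4·14.5) = 0.349.
CD = 0.0137 + 0.0218 × 0.349² = 0.01636.
L/D = CL/CD = 0.349 / 0.01636 = 21.3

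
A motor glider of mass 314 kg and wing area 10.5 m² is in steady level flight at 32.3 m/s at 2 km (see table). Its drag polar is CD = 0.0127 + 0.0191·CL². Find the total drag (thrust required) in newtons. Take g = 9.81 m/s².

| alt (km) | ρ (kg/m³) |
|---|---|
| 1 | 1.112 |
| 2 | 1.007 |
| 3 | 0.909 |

D = 103 N

At 2 km, from the table: ρ = 1.007 kg/m³.
In steady level flight, lift balances weight: W = mg = 314 × 9.81 = 3080.3 N.
Dynamic pressure q = 0.5 × 1.007 × 32.3² = 525.3 Pa.
CL = 2W/(ρv²S) = 2×3080.3/(1.007×32.3²×10.5) = 0.5585.
CD = 0.0127 + 0.0191 × 0.5585² = 0.01866.
D = q·S·CD = 525.3 × 10.5 × 0.01866 = 102.9 N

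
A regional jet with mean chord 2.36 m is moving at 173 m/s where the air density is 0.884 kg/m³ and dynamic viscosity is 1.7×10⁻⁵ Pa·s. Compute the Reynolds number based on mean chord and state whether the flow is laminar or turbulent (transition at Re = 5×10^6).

Re = ρ·v·c/μ = 0.884 × 173 × 2.36 / (1.7×10⁻⁵) = 2.12×10^7
Since 2.12×10^7 > 5×10^6, the flow is turbulent.

Re = 2.12×10^7 (turbulent)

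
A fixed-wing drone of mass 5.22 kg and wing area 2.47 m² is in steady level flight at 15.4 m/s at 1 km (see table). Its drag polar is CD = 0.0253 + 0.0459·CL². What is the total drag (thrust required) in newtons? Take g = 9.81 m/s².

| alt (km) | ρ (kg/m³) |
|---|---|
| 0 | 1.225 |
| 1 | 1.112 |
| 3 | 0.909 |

D = 8.61 N

At 1 km, from the table: ρ = 1.112 kg/m³.
Level flight ⇒ L = W = m·g = 5.22 × 9.81 = 51.208 N.
q = ½ρv² = ½ × 1.112 × 15.4² = 131.9 Pa.
CL = 2W/(ρv²S) = 2×51.208/(1.112×15.4²×2.47) = 0.1572.
CD = 0.0253 + 0.0459 × 0.1572² = 0.02643.
D = q·S·CD = 131.9 × 2.47 × 0.02643 = 8.61 N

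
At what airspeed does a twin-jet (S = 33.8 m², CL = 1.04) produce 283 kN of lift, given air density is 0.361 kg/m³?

v = 211 m/s

L = ½ρv²S·CL ⇒ v = √(2L/(ρ·S·CL))
v = √(2 × 2.83×10^5 / (0.361 × 33.8 × 1.04)) = √44600 = 211 m/s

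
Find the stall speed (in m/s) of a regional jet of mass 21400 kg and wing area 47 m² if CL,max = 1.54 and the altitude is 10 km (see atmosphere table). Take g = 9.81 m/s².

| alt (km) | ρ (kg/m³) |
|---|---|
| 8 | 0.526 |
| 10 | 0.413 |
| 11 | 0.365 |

At 10 km, from the table: ρ = 0.413 kg/m³.
Stall occurs when L = W at CL,max. W = mg = 21400 × 9.81 = 2.099×10^5 N.
From L = ½ρV²S·CL,max = W: V_stall = √(2W/(ρSCL,max)) = √(2·2.099×10^5/(0.413·47·1.54))
V_stall = √14050 = 119 m/s

V_stall = 119 m/s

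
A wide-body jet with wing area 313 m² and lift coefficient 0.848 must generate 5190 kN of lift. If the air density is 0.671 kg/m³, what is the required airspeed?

v = 241 m/s

L = ½ρv²S·CL ⇒ v = √(2L/(ρ·S·CL))
v = √(2 × 5.19×10^6 / (0.671 × 313 × 0.848)) = √58280 = 241 m/s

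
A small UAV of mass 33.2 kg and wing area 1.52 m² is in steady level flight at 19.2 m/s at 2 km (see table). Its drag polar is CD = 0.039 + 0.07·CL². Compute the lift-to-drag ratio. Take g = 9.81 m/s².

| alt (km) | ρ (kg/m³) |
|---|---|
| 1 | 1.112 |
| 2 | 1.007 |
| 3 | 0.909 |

At 2 km, from the table: ρ = 1.007 kg/m³.
In steady level flight, lift balances weight: W = mg = 33.2 × 9.81 = 325.69 N.
Dynamic pressure q = 0.5 × 1.007 × 19.2² = 185.6 Pa.
Required CL = L/(qS) = 325.69/(185.6·1.52) = 1.154.
CD = 0.039 + 0.07 × 1.154² = 0.1323.
L/D = CL/CD = 1.154 / 0.1323 = 8.73

L/D = 8.73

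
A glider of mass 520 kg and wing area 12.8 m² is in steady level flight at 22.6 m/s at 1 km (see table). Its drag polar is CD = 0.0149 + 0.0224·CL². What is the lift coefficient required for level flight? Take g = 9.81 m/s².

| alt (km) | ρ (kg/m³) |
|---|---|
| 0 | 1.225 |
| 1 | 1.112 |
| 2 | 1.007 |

CL = 1.4

At 1 km, from the table: ρ = 1.112 kg/m³.
Weight W = mg = 520 × 9.81 = 5101.2 N; in level flight L = W.
q = ½ρv² = ½ × 1.112 × 22.6² = 284 Pa.
CL = W/(q·S) = 5101.2 / (284 × 12.8) = 1.403.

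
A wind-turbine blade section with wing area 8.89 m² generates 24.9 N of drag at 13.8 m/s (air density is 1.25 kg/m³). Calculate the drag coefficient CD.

CD = 0.0235

From D = ½ρv²S·CD, rearranging gives CD = 2D/(ρv²S).
CD = 2 × 24.9 / (1.25 × 13.8² × 8.89) = 0.0235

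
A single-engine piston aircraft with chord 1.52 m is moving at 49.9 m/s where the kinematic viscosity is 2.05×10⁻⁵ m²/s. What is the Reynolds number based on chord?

Re = 3.7×10^6

Re = v·c/ν = 49.9 × 1.52 / (2.05×10⁻⁵) = 3.7×10^6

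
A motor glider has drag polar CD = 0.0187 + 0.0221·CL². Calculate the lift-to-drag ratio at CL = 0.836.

CD = 0.0187 + 0.0221 × 0.836² = 0.03415
L/D = CL/CD = 0.836 / 0.03415 = 24.5

L/D = 24.5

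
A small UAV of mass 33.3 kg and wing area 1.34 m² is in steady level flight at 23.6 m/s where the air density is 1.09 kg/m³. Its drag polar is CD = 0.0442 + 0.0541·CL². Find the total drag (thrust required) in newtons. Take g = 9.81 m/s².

D = 32.2 N

Weight W = mg = 33.3 × 9.81 = 326.67 N; in level flight L = W.
q = ½ρv² = ½ × 1.09 × 23.6² = 303.5 Pa.
CL = W/(q·S) = 326.67 / (303.5 × 1.34) = 0.8031.
CD = 0.0442 + 0.0541 × 0.8031² = 0.0791.
D = q·S·CD = 303.5 × 1.34 × 0.0791 = 32.17 N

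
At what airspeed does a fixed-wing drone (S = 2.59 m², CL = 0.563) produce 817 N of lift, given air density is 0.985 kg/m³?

L = ½ρv²S·CL ⇒ v = √(2L/(ρ·S·CL))
v = √(2 × 817 / (0.985 × 2.59 × 0.563)) = √1138 = 33.7 m/s

v = 33.7 m/s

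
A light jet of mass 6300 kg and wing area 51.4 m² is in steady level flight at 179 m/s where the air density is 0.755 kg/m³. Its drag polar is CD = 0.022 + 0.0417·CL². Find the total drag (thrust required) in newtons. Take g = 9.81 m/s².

In steady level flight, lift balances weight: W = mg = 6300 × 9.81 = 61803 N.
q = ½ρv² = ½ × 0.755 × 179² = 12100 Pa.
Required CL = L/(qS) = 61803/(12100·51.4) = 0.09941.
CD = 0.022 + 0.0417 × 0.09941² = 0.02241.
D = q·S·CD = 12100 × 51.4 × 0.02241 = 13930 N

D = 13900 N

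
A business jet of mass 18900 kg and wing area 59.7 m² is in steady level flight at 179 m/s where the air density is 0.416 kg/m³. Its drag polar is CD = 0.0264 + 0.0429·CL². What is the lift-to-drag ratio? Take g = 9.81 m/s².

Level flight ⇒ L = W = m·g = 18900 × 9.81 = 1.8541×10^5 N.
q = ½ρv² = ½ × 0.416 × 179² = 6665 Pa.
CL = 2W/(ρv²S) = 2×1.8541×10^5/(0.416×179²×59.7) = 0.466.
CD = 0.0264 + 0.0429 × 0.466² = 0.03572.
L/D = CL/CD = 0.466 / 0.03572 = 13

L/D = 13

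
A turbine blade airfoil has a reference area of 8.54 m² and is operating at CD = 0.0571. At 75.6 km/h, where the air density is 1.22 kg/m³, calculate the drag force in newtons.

D = 131 N

Convert speed: v = 75.6 km/h ÷ 3.6 = 21 m/s.
D = ½ρv²S·CD = ½ × 1.22 × 21² × 8.54 × 0.0571 = 131 N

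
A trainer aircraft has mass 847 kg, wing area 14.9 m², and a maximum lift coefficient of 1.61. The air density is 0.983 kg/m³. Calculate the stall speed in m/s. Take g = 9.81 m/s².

At stall, lift equals weight: L = W = m·g = 847 × 9.81 = 8309 N.
From L = ½ρV²S·CL,max = W: V_stall = √(2W/(ρSCL,max)) = √(2·8309/(0.983·14.9·1.61))
V_stall = √704.7 = 26.5 m/s

V_stall = 26.5 m/s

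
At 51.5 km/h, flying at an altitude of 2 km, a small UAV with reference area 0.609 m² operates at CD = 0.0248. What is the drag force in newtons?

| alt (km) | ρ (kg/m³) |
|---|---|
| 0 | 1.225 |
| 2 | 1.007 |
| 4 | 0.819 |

D = 1.56 N

At 2 km, from the table: ρ = 1.007 kg/m³.
Convert speed: v = 51.5 km/h ÷ 3.6 = 14.31 m/s.
D = ½ρv²S·CD = ½ × 1.007 × 14.31² × 0.609 × 0.0248 = 1.56 N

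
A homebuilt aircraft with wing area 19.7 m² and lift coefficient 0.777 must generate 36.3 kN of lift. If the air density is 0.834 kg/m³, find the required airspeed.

L = ½ρv²S·CL ⇒ v = √(2L/(ρ·S·CL))
v = √(2 × 36300 / (0.834 × 19.7 × 0.777)) = √5687 = 75.4 m/s

v = 75.4 m/s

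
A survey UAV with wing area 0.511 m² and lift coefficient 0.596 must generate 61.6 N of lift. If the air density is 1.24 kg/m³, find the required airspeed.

v = 18.1 m/s

L = ½ρv²S·CL ⇒ v = √(2L/(ρ·S·CL))
v = √(2 × 61.6 / (1.24 × 0.511 × 0.596)) = √326.2 = 18.1 m/s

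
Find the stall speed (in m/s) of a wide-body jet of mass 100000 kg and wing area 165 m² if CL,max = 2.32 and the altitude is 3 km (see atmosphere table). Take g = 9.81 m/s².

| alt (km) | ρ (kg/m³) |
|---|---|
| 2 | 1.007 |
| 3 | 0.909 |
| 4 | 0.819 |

V_stall = 75.1 m/s

At 3 km, from the table: ρ = 0.909 kg/m³.
Weight W = mg = 100000 × 9.81 = 9.81×10^5 N.
From L = ½ρV²S·CL,max = W: V_stall = √(2W/(ρSCL,max)) = √(2·9.81×10^5/(0.909·165·2.32))
V_stall = √5638 = 75.1 m/s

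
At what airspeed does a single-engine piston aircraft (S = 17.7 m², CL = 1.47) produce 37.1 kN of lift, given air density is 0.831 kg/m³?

L = ½ρv²S·CL ⇒ v = √(2L/(ρ·S·CL))
v = √(2 × 37100 / (0.831 × 17.7 × 1.47)) = √3432 = 58.6 m/s

v = 58.6 m/s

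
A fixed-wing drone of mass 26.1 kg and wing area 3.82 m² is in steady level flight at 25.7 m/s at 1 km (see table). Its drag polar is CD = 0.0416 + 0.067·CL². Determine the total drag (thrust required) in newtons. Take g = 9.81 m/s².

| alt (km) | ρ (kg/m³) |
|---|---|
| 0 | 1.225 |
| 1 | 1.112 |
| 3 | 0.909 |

D = 61.5 N

At 1 km, from the table: ρ = 1.112 kg/m³.
Level flight ⇒ L = W = m·g = 26.1 × 9.81 = 256.04 N.
q = ½ρv² = ½ × 1.112 × 25.7² = 367.2 Pa.
CL = 2W/(ρv²S) = 2×256.04/(1.112×25.7²×3.82) = 0.1825.
CD = 0.0416 + 0.067 × 0.1825² = 0.04383.
D = q·S·CD = 367.2 × 3.82 × 0.04383 = 61.49 N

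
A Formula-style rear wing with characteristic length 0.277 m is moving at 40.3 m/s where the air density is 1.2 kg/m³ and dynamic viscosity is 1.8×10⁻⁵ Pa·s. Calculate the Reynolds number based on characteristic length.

Re = 7.44×10^5

Re = ρ·v·c/μ = 1.2 × 40.3 × 0.277 / (1.8×10⁻⁵) = 7.44×10^5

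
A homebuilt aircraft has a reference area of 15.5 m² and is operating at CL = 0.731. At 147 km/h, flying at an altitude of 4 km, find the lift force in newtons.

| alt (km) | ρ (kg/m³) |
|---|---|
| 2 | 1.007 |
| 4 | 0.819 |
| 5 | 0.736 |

At 4 km, from the table: ρ = 0.819 kg/m³.
Convert speed: v = 147 km/h ÷ 3.6 = 40.83 m/s.
Dynamic pressure q = ½ρv² = ½ × 0.819 × 40.83² = 682.8 Pa.
L = q·S·CL = 682.8 × 15.5 × 0.731 = 7740 N ≈ 7.74 kN

L = 7740 N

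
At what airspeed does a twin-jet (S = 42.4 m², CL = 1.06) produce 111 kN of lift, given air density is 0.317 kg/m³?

L = ½ρv²S·CL ⇒ v = √(2L/(ρ·S·CL))
v = √(2 × 1.11×10^5 / (0.317 × 42.4 × 1.06)) = √15580 = 125 m/s

v = 125 m/s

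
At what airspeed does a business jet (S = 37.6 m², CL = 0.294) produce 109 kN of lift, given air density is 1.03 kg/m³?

L = ½ρv²S·CL ⇒ v = √(2L/(ρ·S·CL))
v = √(2 × 1.09×10^5 / (1.03 × 37.6 × 0.294)) = √19150 = 138 m/s

v = 138 m/s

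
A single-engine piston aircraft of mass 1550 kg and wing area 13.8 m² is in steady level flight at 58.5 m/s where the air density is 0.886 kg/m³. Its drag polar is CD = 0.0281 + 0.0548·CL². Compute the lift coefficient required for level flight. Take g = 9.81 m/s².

CL = 0.727

Level flight ⇒ L = W = m·g = 1550 × 9.81 = 15206 N.
Dynamic pressure q = 0.5 × 0.886 × 58.5² = 1516 Pa.
Required CL = L/(qS) = 15206/(1516·13.8) = 0.7268.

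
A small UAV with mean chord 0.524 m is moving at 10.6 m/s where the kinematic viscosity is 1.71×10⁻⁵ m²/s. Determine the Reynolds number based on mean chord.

Re = v·c/ν = 10.6 × 0.524 / (1.71×10⁻⁵) = 3.25×10^5

Re = 3.25×10^5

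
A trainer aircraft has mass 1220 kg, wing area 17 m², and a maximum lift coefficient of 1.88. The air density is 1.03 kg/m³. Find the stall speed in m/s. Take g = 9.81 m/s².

Weight W = mg = 1220 × 9.81 = 11970 N.
V_stall = √(2W/(ρ·S·CL,max)) = √(2 × 11970 / (1.03 × 17 × 1.88))
V_stall = √727.1 = 27 m/s

V_stall = 27 m/s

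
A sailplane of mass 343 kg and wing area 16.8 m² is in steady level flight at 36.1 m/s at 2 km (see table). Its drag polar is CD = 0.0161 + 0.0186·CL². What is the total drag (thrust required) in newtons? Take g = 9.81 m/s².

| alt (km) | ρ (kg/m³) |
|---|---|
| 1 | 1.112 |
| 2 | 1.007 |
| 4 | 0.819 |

At 2 km, from the table: ρ = 1.007 kg/m³.
Weight W = mg = 343 × 9.81 = 3364.8 N; in level flight L = W.
q = ½ρv² = ½ × 1.007 × 36.1² = 656.2 Pa.
Required CL = L/(qS) = 3364.8/(656.2·16.8) = 0.3052.
CD = 0.0161 + 0.0186 × 0.3052² = 0.01783.
D = q·S·CD = 656.2 × 16.8 × 0.01783 = 196.6 N

D = 197 N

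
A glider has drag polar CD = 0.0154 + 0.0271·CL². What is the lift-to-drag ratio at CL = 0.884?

L/D = 24.2

CD = 0.0154 + 0.0271 × 0.884² = 0.03658
L/D = CL/CD = 0.884 / 0.03658 = 24.2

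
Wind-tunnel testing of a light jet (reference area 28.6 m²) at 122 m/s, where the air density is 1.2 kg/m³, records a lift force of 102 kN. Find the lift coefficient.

CL = 0.399

From L = ½ρv²S·CL, rearranging gives CL = 2L/(ρv²S).
CL = 2 × 1.02×10^5 / (1.2 × 122² × 28.6) = 0.399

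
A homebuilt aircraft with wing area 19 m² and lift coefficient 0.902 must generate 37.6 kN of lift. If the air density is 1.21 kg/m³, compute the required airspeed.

L = ½ρv²S·CL ⇒ v = √(2L/(ρ·S·CL))
v = √(2 × 37600 / (1.21 × 19 × 0.902)) = √3626 = 60.2 m/s

v = 60.2 m/s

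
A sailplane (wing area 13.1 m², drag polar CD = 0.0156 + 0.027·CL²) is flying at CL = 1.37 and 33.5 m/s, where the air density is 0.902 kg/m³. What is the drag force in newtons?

CD = 0.0156 + 0.027 × 1.37² = 0.06628
D = ½ρv²S·CD = ½ × 0.902 × 33.5² × 13.1 × 0.06628 = 439 N

D = 439 N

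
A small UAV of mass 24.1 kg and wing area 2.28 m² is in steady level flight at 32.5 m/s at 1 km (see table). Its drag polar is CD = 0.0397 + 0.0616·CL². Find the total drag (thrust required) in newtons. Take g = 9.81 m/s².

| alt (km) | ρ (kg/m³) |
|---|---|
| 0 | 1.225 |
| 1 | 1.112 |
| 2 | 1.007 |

At 1 km, from the table: ρ = 1.112 kg/m³.
Weight W = mg = 24.1 × 9.81 = 236.42 N; in level flight L = W.
Dynamic pressure q = 0.5 × 1.112 × 32.5² = 587.3 Pa.
CL = W/(q·S) = 236.42 / (587.3 × 2.28) = 0.1766.
CD = 0.0397 + 0.0616 × 0.1766² = 0.04162.
D = q·S·CD = 587.3 × 2.28 × 0.04162 = 55.73 N

D = 55.7 N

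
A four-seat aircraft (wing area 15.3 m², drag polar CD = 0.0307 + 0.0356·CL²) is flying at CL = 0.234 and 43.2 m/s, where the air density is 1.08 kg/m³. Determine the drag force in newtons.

CD = 0.0307 + 0.0356 × 0.234² = 0.03265
D = ½ρv²S·CD = ½ × 1.08 × 43.2² × 15.3 × 0.03265 = 503 N

D = 503 N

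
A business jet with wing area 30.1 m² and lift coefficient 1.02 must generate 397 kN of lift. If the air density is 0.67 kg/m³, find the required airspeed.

v = 196 m/s

L = ½ρv²S·CL ⇒ v = √(2L/(ρ·S·CL))
v = √(2 × 3.97×10^5 / (0.67 × 30.1 × 1.02)) = √38600 = 196 m/s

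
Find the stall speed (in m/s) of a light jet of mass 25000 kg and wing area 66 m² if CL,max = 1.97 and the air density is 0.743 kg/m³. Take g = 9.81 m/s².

Weight W = mg = 25000 × 9.81 = 2.452×10^5 N.
V_stall = √(2W/(ρ·S·CL,max)) = √(2 × 2.452×10^5 / (0.743 × 66 × 1.97))
V_stall = √5077 = 71.3 m/s

V_stall = 71.3 m/s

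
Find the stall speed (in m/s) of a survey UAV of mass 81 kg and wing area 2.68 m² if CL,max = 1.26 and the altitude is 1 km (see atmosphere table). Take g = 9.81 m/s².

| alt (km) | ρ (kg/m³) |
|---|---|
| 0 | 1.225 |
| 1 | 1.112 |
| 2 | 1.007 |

V_stall = 20.6 m/s

At 1 km, from the table: ρ = 1.112 kg/m³.
At stall, lift equals weight: L = W = m·g = 81 × 9.81 = 794.6 N.
From L = ½ρV²S·CL,max = W: V_stall = √(2W/(ρSCL,max)) = √(2·794.6/(1.112·2.68·1.26))
V_stall = √423.2 = 20.6 m/s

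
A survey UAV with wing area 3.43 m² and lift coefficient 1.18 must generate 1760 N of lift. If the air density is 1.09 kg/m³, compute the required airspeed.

v = 28.2 m/s

L = ½ρv²S·CL ⇒ v = √(2L/(ρ·S·CL))
v = √(2 × 1760 / (1.09 × 3.43 × 1.18)) = √797.9 = 28.2 m/s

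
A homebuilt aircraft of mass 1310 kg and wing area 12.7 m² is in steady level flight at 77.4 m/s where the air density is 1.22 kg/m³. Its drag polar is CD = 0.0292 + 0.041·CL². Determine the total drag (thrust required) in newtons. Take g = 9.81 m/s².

D = 1500 N

In steady level flight, lift balances weight: W = mg = 1310 × 9.81 = 12851 N.
Dynamic pressure q = 0.5 × 1.22 × 77.4² = 3654 Pa.
CL = 2W/(ρv²S) = 2×12851/(1.22×77.4²×12.7) = 0.2769.
CD = 0.0292 + 0.041 × 0.2769² = 0.03234.
D = q·S·CD = 3654 × 12.7 × 0.03234 = 1501 N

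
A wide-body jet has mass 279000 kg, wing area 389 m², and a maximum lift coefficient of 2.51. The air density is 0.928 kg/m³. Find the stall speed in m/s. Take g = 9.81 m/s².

Stall occurs when L = W at CL,max. W = mg = 279000 × 9.81 = 2.737×10^6 N.
V_stall = √(2W/(ρ·S·CL,max)) = √(2 × 2.737×10^6 / (0.928 × 389 × 2.51))
V_stall = √6041 = 77.7 m/s

V_stall = 77.7 m/s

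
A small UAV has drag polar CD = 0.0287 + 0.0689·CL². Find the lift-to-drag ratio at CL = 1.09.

CD = 0.0287 + 0.0689 × 1.09² = 0.1106
L/D = CL/CD = 1.09 / 0.1106 = 9.86

L/D = 9.86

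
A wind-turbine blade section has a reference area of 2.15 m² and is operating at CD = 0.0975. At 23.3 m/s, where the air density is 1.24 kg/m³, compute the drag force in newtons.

D = 70.6 N

Dynamic pressure q = ½ρv² = ½ × 1.24 × 23.3² = 336.6 Pa.
D = q·S·CD = 336.6 × 2.15 × 0.0975 = 70.6 N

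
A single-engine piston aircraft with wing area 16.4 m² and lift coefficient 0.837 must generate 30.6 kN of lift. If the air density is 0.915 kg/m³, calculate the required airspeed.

v = 69.8 m/s

L = ½ρv²S·CL ⇒ v = √(2L/(ρ·S·CL))
v = √(2 × 30600 / (0.915 × 16.4 × 0.837)) = √4873 = 69.8 m/s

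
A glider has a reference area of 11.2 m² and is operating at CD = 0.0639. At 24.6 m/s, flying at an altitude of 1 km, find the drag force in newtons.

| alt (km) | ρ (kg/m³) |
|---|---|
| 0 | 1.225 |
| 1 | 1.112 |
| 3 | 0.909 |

At 1 km, from the table: ρ = 1.112 kg/m³.
Dynamic pressure q = ½ρv² = ½ × 1.112 × 24.6² = 336.5 Pa.
D = q·S·CD = 336.5 × 11.2 × 0.0639 = 241 N

D = 241 N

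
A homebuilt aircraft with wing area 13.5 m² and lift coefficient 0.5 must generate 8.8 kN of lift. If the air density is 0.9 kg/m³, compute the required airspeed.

L = ½ρv²S·CL ⇒ v = √(2L/(ρ·S·CL))
v = √(2 × 8800 / (0.9 × 13.5 × 0.5)) = √2897 = 53.8 m/s

v = 53.8 m/s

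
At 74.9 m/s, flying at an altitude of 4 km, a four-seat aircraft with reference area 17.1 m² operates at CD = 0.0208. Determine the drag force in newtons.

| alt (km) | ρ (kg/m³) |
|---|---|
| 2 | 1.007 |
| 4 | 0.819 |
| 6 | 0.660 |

D = 817 N

At 4 km, from the table: ρ = 0.819 kg/m³.
D = ½ρv²S·CD = ½ × 0.819 × 74.9² × 17.1 × 0.0208 = 817 N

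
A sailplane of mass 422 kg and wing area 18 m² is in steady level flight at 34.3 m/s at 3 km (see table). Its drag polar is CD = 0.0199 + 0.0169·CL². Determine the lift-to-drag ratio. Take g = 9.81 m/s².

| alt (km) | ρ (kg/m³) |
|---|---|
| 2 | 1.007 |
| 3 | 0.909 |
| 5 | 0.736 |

L/D = 18.7

At 3 km, from the table: ρ = 0.909 kg/m³.
In steady level flight, lift balances weight: W = mg = 422 × 9.81 = 4139.8 N.
Dynamic pressure q = 0.5 × 0.909 × 34.3² = 534.7 Pa.
CL = 2W/(ρv²S) = 2×4139.8/(0.909×34.3²×18) = 0.4301.
CD = 0.0199 + 0.0169 × 0.4301² = 0.02303.
L/D = CL/CD = 0.4301 / 0.02303 = 18.7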